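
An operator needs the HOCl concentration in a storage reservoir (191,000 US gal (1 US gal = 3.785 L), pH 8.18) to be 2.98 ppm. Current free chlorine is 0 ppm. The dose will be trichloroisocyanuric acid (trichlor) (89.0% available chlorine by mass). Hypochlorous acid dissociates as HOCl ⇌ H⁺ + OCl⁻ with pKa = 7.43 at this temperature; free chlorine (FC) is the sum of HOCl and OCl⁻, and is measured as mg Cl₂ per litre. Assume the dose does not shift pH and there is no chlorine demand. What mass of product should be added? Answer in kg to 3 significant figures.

16.0 kg

Volume: 191,000 US gal × 3.785 L/gal = 722,935 L.
[OCl⁻]/[HOCl] = 10^(pH − pKa) = 10^(8.18 − 7.43) = 5.623; fraction as HOCl = 1/(1 + 5.623) = 0.151.
Free chlorine required for 2.98 ppm HOCl: 2.98 / 0.151 = 19.74 ppm.
FC to add: 19.74 − 0 = 19.74 mg/L as Cl₂.
Cl₂ equivalent: 19.74 mg/L × 722,935 L = 14,270 g.
Product at 89.0% available Cl: 14,270 / 0.89 = 16,030 g.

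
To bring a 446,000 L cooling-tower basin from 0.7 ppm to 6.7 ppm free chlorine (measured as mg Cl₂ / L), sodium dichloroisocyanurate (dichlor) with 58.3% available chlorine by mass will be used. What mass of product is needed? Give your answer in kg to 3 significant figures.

4.59 kg

Chlorine deficit: 6.7 − 0.7 = 6 ppm = 6 mg/L as Cl₂.
Cl₂ equivalent needed: 6 mg/L × 446,000 L = 2,676,000 mg = 2676 g.
Product at 58.3% available chlorine: 2676 / 0.583 = 4590 g.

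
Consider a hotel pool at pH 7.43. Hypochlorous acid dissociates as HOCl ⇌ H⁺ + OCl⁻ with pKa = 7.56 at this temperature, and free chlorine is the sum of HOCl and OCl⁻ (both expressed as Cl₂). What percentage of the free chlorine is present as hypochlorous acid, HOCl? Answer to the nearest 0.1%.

[OCl⁻]/[HOCl] = 10^(pH − pKa) = 10^(7.43 − 7.56) = 10^-0.13 = 0.7413.
Fraction as HOCl = 1 / (1 + 0.7413) = 0.5743.

57.4%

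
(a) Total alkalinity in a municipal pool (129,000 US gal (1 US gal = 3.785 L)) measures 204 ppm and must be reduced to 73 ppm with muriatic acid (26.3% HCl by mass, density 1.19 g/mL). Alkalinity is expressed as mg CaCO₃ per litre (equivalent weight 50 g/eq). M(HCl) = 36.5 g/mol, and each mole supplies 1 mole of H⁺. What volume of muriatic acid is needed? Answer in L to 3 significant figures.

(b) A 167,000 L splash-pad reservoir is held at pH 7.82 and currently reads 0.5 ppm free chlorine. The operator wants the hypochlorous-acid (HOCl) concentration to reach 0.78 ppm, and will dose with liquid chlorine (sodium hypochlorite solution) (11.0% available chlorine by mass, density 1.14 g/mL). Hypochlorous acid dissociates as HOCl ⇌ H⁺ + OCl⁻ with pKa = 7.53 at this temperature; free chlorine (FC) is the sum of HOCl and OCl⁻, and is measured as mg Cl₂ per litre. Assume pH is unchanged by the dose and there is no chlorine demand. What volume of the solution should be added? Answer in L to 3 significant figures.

(a) 149 L; (b) 2.40 L

(a) Volume: 129,000 US gal × 3.785 L/gal = 488,265 L.
(a) Alkalinity to neutralize: (204 − 73) = 131 mg/L as CaCO₃ × 488,265 L = 63,960 g as CaCO₃.
(a) Equivalents of H⁺ required: 63,960 ÷ 50 g/eq = 1279 eq = 1279 mol HCl.
(a) Mass of HCl: 1279 × 36.5 = 46,690 g.
(a) Mass of 26.3% solution: 46,690 / 0.263 = 177,500 g.
(a) Volume: 177,500 g ÷ 1.19 g/mL = 149,200 mL.

(b) [OCl⁻]/[HOCl] = 10^(pH − pKa) = 10^(7.82 − 7.53) = 1.95; fraction as HOCl = 1/(1 + 1.95) = 0.339.
(b) Free chlorine required for 0.78 ppm HOCl: 0.78 / 0.339 = 2.301 ppm.
(b) FC to add: 2.301 − 0.5 = 1.801 mg/L as Cl₂.
(b) Cl₂ equivalent: 1.801 mg/L × 167,000 L = 300.7 g.
(b) Product at 11.0% available Cl: 300.7 / 0.11 = 2734 g.
(b) Volume: 2734 g ÷ 1.14 g/mL = 2398 mL.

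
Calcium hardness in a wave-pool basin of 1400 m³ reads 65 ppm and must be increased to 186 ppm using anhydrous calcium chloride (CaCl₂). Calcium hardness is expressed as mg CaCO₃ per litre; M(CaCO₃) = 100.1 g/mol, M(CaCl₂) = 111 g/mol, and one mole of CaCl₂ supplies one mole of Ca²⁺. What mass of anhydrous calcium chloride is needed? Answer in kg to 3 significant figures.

188 kg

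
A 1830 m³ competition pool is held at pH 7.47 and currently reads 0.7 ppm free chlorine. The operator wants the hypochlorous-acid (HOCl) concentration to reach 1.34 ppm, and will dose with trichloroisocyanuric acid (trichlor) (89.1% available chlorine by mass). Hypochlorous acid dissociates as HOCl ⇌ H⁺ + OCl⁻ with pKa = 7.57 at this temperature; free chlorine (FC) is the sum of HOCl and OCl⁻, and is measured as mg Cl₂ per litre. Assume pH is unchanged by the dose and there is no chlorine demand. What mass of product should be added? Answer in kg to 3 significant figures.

3.50 kg

Volume: 1830 m³ = 1,830,000 L.
[OCl⁻]/[HOCl] = 10^(pH − pKa) = 10^(7.47 − 7.57) = 0.7943; fraction as HOCl = 1/(1 + 0.7943) = 0.5573.
Free chlorine required for 1.34 ppm HOCl: 1.34 / 0.5573 = 2.404 ppm.
FC to add: 2.404 − 0.7 = 1.704 mg/L as Cl₂.
Cl₂ equivalent: 1.704 mg/L × 1,830,000 L = 3119 g.
Product at 89.1% available Cl: 3119 / 0.891 = 3501 g.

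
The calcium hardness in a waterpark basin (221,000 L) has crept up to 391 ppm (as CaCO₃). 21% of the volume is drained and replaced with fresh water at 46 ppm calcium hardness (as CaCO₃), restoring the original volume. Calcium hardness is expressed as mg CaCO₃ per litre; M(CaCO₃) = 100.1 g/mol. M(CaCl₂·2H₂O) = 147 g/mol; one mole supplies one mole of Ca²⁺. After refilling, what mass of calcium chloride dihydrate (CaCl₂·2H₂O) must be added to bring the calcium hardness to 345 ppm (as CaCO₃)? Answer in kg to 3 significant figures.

After draining 21% and refilling: 391 × 0.79 + 46 × 0.21 = 318.55 ppm.
Deficit to target: 345 − 318.55 = 26.45 mg/L.
As CaCO₃: 26.45 mg/L × 221,000 L = 5845 g; ÷ 100.1 = 58.4 mol Ca²⁺.
Mass: 58.4 × 147 = 8584 g.

8.58 kg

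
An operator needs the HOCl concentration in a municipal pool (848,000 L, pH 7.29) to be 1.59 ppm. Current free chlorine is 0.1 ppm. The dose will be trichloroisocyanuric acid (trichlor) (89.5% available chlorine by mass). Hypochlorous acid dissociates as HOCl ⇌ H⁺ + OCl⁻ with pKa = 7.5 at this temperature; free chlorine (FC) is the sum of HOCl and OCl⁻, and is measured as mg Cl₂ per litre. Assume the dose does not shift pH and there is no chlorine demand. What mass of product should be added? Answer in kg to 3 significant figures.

2.34 kg

[OCl⁻]/[HOCl] = 10^(pH − pKa) = 10^(7.29 − 7.5) = 0.6166; fraction as HOCl = 1/(1 + 0.6166) = 0.6186.
Free chlorine required for 1.59 ppm HOCl: 1.59 / 0.6186 = 2.57 ppm.
FC to add: 2.57 − 0.1 = 2.47 mg/L as Cl₂.
Cl₂ equivalent: 2.47 mg/L × 848,000 L = 2095 g.
Product at 89.5% available Cl: 2095 / 0.895 = 2341 g.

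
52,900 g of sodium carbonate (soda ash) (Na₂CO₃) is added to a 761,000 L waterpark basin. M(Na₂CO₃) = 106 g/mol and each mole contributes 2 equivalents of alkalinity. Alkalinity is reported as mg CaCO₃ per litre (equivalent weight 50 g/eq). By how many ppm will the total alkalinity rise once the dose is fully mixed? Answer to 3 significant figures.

Moles of Na₂CO₃: 52,900 g ÷ 106 g/mol = 499.1 mol → 998.1 eq of alkalinity.
As CaCO₃: 998.1 eq × 50 g/eq = 49,910 g.
Rise: 49,910 g / 761,000 L × 1000 = 65.58 mg/L.

65.6 ppm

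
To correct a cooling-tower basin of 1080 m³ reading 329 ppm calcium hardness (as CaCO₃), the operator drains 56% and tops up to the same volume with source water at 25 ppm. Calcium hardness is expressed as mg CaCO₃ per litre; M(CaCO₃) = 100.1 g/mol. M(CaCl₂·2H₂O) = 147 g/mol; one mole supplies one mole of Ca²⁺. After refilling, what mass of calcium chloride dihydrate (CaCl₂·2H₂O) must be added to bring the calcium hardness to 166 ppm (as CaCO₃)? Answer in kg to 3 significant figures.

11.5 kg

Volume: 1080 m³ = 1,080,000 L.
After draining 56% and refilling: 329 × 0.44 + 25 × 0.56 = 158.76 ppm.
Deficit to target: 166 − 158.76 = 7.24 mg/L.
As CaCO₃: 7.24 mg/L × 1,080,000 L = 7819 g; ÷ 100.1 = 78.11 mol Ca²⁺.
Mass: 78.11 × 147 = 11,480 g.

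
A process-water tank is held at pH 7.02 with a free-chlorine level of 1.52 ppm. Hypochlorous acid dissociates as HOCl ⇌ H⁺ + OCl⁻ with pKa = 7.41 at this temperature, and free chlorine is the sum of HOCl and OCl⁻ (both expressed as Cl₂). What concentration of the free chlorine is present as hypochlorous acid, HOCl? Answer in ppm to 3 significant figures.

[OCl⁻]/[HOCl] = 10^(pH − pKa) = 10^(7.02 − 7.41) = 10^-0.39 = 0.4074.
Fraction as HOCl = 1 / (1 + 0.4074) = 0.7105.
HOCl = 0.7105 × 1.52 ppm = 1.08 ppm.

1.08 ppm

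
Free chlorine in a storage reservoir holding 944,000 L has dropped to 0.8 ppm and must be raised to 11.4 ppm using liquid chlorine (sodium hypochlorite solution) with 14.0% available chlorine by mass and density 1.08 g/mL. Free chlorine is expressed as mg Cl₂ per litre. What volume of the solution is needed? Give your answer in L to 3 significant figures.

66.2 L

Chlorine deficit: 11.4 − 0.8 = 10.6 ppm = 10.6 mg/L as Cl₂.
Cl₂ equivalent needed: 10.6 mg/L × 944,000 L = 10,010,000 mg = 10,010 g.
Product at 14.0% available chlorine: 10,010 / 0.14 = 71,470 g.
Volume at density 1.08 g/mL: 71,470 g ÷ 1.08 g/mL = 66,180 mL.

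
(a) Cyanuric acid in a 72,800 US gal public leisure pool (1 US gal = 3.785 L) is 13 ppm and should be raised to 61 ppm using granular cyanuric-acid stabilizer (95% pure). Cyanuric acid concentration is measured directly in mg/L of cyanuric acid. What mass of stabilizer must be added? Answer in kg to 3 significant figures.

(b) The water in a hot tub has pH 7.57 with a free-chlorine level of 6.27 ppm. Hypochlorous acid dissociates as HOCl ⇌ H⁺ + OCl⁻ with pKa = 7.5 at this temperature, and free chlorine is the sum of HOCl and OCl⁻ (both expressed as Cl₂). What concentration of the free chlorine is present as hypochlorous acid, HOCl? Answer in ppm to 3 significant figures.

(a) 13.9 kg; (b) 2.88 ppm

(a) Volume: 72,800 US gal × 3.785 L/gal = 275,548 L.
(a) CYA to add: (61 − 13) = 48 mg/L × 275,548 L = 13,230 g cyanuric acid.
(a) At 95% purity: 13,230 / 0.95 = 13,920 g product.

(b) [OCl⁻]/[HOCl] = 10^(pH − pKa) = 10^(7.57 − 7.5) = 10^0.07 = 1.175.
(b) Fraction as HOCl = 1 / (1 + 1.175) = 0.4598.
(b) HOCl = 0.4598 × 6.27 ppm = 2.883 ppm.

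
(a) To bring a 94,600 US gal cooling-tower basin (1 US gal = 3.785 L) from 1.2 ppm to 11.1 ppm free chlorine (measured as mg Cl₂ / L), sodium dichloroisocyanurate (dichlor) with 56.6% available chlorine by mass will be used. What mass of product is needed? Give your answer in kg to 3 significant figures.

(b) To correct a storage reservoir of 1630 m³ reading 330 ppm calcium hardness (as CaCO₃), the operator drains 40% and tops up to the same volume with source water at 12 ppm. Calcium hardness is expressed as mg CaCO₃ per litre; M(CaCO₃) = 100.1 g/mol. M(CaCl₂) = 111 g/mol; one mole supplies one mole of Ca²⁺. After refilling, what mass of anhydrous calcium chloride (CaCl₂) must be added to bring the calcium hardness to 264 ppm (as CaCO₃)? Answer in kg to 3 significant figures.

(a) Volume: 94,600 US gal × 3.785 L/gal = 358,061 L.
(a) Chlorine deficit: 11.1 − 1.2 = 9.9 ppm = 9.9 mg/L as Cl₂.
(a) Cl₂ equivalent needed: 9.9 mg/L × 358,061 L = 3,545,000 mg = 3545 g.
(a) Product at 56.6% available chlorine: 3545 / 0.566 = 6263 g.

(b) Volume: 1630 m³ = 1,630,000 L.
(b) After draining 40% and refilling: 330 × 0.60 + 12 × 0.40 = 202.8 ppm.
(b) Deficit to target: 264 − 202.8 = 61.2 mg/L.
(b) As CaCO₃: 61.2 mg/L × 1,630,000 L = 99,760 g; ÷ 100.1 = 996.6 mol Ca²⁺.
(b) Mass: 996.6 × 111 = 110,600 g.

(a) 6.26 kg; (b) 111 kg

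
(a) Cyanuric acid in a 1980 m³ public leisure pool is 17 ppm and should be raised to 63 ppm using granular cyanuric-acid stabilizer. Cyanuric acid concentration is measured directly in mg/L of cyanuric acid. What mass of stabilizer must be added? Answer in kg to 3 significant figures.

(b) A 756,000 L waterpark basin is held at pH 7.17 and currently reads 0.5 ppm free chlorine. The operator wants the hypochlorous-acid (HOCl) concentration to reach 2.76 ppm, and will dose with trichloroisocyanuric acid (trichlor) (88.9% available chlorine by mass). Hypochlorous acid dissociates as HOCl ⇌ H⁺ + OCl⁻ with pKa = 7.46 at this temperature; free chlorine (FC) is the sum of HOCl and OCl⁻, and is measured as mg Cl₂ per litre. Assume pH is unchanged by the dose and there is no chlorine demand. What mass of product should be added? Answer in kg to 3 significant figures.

(a) 91.1 kg; (b) 3.13 kg

(a) Volume: 1980 m³ = 1,980,000 L.
(a) CYA to add: (63 − 17) = 46 mg/L × 1,980,000 L = 91,080 g cyanuric acid.

(b) [OCl⁻]/[HOCl] = 10^(pH − pKa) = 10^(7.17 − 7.46) = 0.5129; fraction as HOCl = 1/(1 + 0.5129) = 0.661.
(b) Free chlorine required for 2.76 ppm HOCl: 2.76 / 0.661 = 4.175 ppm.
(b) FC to add: 4.175 − 0.5 = 3.675 mg/L as Cl₂.
(b) Cl₂ equivalent: 3.675 mg/L × 756,000 L = 2779 g.
(b) Product at 88.9% available Cl: 2779 / 0.889 = 3126 g.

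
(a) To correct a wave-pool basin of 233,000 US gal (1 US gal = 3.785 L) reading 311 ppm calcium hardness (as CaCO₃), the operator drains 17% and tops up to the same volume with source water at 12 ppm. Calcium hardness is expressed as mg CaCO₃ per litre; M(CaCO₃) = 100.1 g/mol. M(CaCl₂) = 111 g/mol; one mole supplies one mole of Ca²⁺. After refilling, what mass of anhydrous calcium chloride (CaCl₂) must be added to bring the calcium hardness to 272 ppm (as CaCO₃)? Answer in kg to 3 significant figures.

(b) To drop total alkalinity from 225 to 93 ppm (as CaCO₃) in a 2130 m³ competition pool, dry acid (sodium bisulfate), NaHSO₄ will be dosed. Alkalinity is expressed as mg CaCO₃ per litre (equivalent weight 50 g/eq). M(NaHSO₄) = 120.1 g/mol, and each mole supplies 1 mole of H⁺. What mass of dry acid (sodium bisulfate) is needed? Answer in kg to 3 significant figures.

(a) Volume: 233,000 US gal × 3.785 L/gal = 881,905 L.
(a) After draining 17% and refilling: 311 × 0.83 + 12 × 0.17 = 260.17 ppm.
(a) Deficit to target: 272 − 260.17 = 11.83 mg/L.
(a) As CaCO₃: 11.83 mg/L × 881,905 L = 10,430 g; ÷ 100.1 = 104.2 mol Ca²⁺.
(a) Mass: 104.2 × 111 = 11,570 g.

(b) Volume: 2130 m³ = 2,130,000 L.
(b) Alkalinity to neutralize: (225 − 93) = 132 mg/L as CaCO₃ × 2,130,000 L = 281,200 g as CaCO₃.
(b) Equivalents of H⁺ required: 281,200 ÷ 50 g/eq = 5623 eq = 5623 mol NaHSO₄.
(b) Mass of NaHSO₄: 5623 × 120.1 = 675,300 g.

(a) 11.6 kg; (b) 675 kg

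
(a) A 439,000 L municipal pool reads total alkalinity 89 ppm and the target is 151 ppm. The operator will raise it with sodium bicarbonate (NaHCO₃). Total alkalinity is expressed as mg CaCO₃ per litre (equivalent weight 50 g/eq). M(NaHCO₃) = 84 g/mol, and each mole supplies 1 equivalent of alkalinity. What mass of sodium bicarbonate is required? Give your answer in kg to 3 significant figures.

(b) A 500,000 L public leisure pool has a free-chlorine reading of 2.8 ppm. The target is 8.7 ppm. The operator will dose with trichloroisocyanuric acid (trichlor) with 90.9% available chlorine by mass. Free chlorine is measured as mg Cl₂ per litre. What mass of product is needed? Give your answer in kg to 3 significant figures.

(a) 45.7 kg; (b) 3.25 kg

(a) Alkalinity to add: (151 − 89) = 62 mg/L as CaCO₃ × 439,000 L = 27,220 g as CaCO₃.
(a) Equivalents: 27,220 g ÷ 50 g/eq = 544.4 eq.
(a) NaHCO₃ supplies 1 eq per mole → 544.4 mol.
(a) Mass: 544.4 mol × 84 g/mol = 45,730 g.

(b) Chlorine deficit: 8.7 − 2.8 = 5.9 ppm = 5.9 mg/L as Cl₂.
(b) Cl₂ equivalent needed: 5.9 mg/L × 500,000 L = 2,950,000 mg = 2950 g.
(b) Product at 90.9% available chlorine: 2950 / 0.909 = 3245 g.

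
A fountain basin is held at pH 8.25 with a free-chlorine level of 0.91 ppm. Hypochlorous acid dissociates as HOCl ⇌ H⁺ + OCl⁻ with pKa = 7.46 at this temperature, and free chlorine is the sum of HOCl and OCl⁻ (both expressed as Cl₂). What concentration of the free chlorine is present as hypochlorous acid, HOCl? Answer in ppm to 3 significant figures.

0.127 ppm

[OCl⁻]/[HOCl] = 10^(pH − pKa) = 10^(8.25 − 7.46) = 10^0.79 = 6.166.
Fraction as HOCl = 1 / (1 + 6.166) = 0.1395.
HOCl = 0.1395 × 0.91 ppm = 0.127 ppm.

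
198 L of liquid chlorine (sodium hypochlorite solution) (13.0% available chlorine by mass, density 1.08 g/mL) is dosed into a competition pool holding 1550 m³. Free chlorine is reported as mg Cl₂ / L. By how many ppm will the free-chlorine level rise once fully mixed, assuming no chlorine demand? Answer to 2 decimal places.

17.93 ppm

Volume: 1550 m³ = 1,550,000 L.
Mass of solution: 198 L × 1000 mL/L × 1.08 g/mL = 213,800 g.
Available chlorine delivered: 213,800 g × 0.13 = 27,800 g as Cl₂.
Concentration rise: 27,800 g / 1,550,000 L = 17.93 mg/L = 17.93 ppm.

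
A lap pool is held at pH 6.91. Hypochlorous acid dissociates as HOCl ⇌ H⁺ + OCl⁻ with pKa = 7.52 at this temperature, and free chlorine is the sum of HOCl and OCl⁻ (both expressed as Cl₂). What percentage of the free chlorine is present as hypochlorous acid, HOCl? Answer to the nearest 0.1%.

80.3%

[OCl⁻]/[HOCl] = 10^(pH − pKa) = 10^(6.91 − 7.52) = 10^-0.61 = 0.2455.
Fraction as HOCl = 1 / (1 + 0.2455) = 0.8029.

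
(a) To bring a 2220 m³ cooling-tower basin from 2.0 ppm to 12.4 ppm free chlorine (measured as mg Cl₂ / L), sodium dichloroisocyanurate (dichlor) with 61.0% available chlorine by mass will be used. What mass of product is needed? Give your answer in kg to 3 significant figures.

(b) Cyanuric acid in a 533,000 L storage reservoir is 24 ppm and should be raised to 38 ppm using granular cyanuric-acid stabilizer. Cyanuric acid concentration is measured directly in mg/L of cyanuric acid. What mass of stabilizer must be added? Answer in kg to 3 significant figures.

(a) Volume: 2220 m³ = 2,220,000 L.
(a) Chlorine deficit: 12.4 − 2.0 = 10.4 ppm = 10.4 mg/L as Cl₂.
(a) Cl₂ equivalent needed: 10.4 mg/L × 2,220,000 L = 23,090,000 mg = 23,090 g.
(a) Product at 61.0% available chlorine: 23,090 / 0.61 = 37,850 g.

(b) CYA to add: (38 − 24) = 14 mg/L × 533,000 L = 7462 g cyanuric acid.

(a) 37.8 kg; (b) 7.46 kg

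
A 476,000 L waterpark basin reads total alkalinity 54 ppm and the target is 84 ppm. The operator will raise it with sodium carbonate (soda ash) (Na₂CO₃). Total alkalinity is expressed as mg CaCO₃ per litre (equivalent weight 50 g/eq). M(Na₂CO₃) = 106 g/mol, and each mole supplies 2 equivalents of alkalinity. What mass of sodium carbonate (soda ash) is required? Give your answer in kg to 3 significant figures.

15.1 kg

Alkalinity to add: (84 − 54) = 30 mg/L as CaCO₃ × 476,000 L = 14,280 g as CaCO₃.
Equivalents: 14,280 g ÷ 50 g/eq = 285.6 eq.
Each mole of Na₂CO₃ supplies 2 eq, so 285.6 / 2 = 142.8 mol.
Mass: 142.8 mol × 106 g/mol = 15,140 g.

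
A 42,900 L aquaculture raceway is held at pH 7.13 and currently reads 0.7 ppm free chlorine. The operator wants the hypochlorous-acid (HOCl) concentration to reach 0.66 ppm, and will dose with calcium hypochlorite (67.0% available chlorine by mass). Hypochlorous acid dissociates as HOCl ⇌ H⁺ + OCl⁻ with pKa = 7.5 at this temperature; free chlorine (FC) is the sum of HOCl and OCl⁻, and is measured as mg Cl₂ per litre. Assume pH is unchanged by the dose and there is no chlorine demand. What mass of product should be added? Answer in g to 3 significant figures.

[OCl⁻]/[HOCl] = 10^(pH − pKa) = 10^(7.13 − 7.5) = 0.4266; fraction as HOCl = 1/(1 + 0.4266) = 0.701.
Free chlorine required for 0.66 ppm HOCl: 0.66 / 0.701 = 0.9415 ppm.
FC to add: 0.9415 − 0.7 = 0.2415 mg/L as Cl₂.
Cl₂ equivalent: 0.2415 mg/L × 42,900 L = 10.36 g.
Product at 67.0% available Cl: 10.36 / 0.67 = 15.47 g.

15.5 g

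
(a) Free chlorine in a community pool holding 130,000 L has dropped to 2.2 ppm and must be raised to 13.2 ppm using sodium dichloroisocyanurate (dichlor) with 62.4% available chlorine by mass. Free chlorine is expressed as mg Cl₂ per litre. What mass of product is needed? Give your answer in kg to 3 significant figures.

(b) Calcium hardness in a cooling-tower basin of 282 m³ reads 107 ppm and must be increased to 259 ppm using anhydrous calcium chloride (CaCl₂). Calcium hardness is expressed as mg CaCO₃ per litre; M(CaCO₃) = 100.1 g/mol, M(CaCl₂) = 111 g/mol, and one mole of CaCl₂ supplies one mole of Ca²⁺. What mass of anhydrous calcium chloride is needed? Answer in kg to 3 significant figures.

(a) Chlorine deficit: 13.2 − 2.2 = 11 ppm = 11 mg/L as Cl₂.
(a) Cl₂ equivalent needed: 11 mg/L × 130,000 L = 1,430,000 mg = 1430 g.
(a) Product at 62.4% available chlorine: 1430 / 0.624 = 2292 g.

(b) Volume: 282 m³ = 282,000 L.
(b) Hardness to add: (259 − 107) = 152 mg/L as CaCO₃ × 282,000 L = 42,860 g as CaCO₃.
(b) Moles of Ca²⁺ (1 mol Ca²⁺ ≡ 1 mol CaCO₃): 42,860 / 100.1 g/mol = 428.2 mol.
(b) Mass of CaCl₂: 428.2 × 111 = 47,530 g.

(a) 2.29 kg; (b) 47.5 kg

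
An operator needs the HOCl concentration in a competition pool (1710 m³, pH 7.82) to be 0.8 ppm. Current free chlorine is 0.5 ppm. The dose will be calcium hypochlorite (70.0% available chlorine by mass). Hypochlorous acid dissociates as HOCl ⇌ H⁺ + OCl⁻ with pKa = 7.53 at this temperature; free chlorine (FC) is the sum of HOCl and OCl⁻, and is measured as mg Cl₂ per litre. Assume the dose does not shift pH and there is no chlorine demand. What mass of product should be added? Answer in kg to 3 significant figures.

Volume: 1710 m³ = 1,710,000 L.
[OCl⁻]/[HOCl] = 10^(pH − pKa) = 10^(7.82 − 7.53) = 1.95; fraction as HOCl = 1/(1 + 1.95) = 0.339.
Free chlorine required for 0.8 ppm HOCl: 0.8 / 0.339 = 2.36 ppm.
FC to add: 2.36 − 0.5 = 1.86 mg/L as Cl₂.
Cl₂ equivalent: 1.86 mg/L × 1,710,000 L = 3180 g.
Product at 70.0% available Cl: 3180 / 0.7 = 4543 g.

4.54 kg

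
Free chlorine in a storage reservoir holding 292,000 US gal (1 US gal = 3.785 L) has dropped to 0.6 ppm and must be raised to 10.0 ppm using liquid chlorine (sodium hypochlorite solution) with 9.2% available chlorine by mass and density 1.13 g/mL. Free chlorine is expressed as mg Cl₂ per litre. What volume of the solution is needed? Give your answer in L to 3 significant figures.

Volume: 292,000 US gal × 3.785 L/gal = 1,105,220 L.
Chlorine deficit: 10.0 − 0.6 = 9.4 ppm = 9.4 mg/L as Cl₂.
Cl₂ equivalent needed: 9.4 mg/L × 1,105,220 L = 10,390,000 mg = 10,390 g.
Product at 9.2% available chlorine: 10,390 / 0.092 = 112,900 g.
Volume at density 1.13 g/mL: 112,900 g ÷ 1.13 g/mL = 99,930 mL.

99.9 L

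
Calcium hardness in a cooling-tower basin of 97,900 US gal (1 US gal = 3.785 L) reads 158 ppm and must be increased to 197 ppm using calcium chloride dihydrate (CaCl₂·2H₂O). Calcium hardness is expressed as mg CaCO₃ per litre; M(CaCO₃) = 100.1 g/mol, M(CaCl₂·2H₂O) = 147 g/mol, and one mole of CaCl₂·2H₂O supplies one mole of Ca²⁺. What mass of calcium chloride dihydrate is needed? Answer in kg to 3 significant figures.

21.2 kg

Volume: 97,900 US gal × 3.785 L/gal = 370,552 L.
Hardness to add: (197 − 158) = 39 mg/L as CaCO₃ × 370,552 L = 14,450 g as CaCO₃.
Moles of Ca²⁺ (1 mol Ca²⁺ ≡ 1 mol CaCO₃): 14,450 / 100.1 g/mol = 144.4 mol.
Mass of CaCl₂·2H₂O: 144.4 × 147 = 21,220 g.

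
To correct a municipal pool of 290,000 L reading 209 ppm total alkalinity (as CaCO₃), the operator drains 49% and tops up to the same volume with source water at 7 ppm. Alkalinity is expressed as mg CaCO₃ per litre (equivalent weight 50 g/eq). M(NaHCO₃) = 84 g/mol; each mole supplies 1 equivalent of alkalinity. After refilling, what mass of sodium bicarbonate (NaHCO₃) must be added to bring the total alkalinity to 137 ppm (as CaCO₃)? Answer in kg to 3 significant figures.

13.1 kg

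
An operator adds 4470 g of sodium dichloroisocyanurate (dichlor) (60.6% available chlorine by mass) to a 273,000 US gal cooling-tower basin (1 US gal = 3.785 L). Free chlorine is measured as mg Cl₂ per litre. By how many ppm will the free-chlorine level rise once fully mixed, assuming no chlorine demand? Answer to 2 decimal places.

Volume: 273,000 US gal × 3.785 L/gal = 1,033,305 L.
Available chlorine delivered: 4470 g × 0.606 = 2709 g as Cl₂.
Concentration rise: 2709 g / 1,033,305 L = 2.622 mg/L = 2.62 ppm.

2.62 ppm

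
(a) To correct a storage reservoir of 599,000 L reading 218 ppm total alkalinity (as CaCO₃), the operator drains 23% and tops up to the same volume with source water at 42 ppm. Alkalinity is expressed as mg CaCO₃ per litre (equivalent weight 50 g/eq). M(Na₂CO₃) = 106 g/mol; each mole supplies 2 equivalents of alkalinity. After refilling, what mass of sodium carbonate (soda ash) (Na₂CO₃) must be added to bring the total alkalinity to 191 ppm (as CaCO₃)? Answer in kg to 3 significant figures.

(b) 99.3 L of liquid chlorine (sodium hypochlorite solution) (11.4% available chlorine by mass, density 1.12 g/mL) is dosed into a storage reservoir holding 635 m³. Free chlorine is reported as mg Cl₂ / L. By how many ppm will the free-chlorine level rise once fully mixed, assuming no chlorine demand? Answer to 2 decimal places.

(a) After draining 23% and refilling: 218 × 0.77 + 42 × 0.23 = 177.52 ppm.
(a) Deficit to target: 191 − 177.52 = 13.48 mg/L.
(a) As CaCO₃: 13.48 mg/L × 599,000 L = 8075 g; ÷ 50 g/eq ÷ 2 = 80.75 mol Na₂CO₃.
(a) Mass: 80.75 × 106 = 8559 g.

(b) Volume: 635 m³ = 635,000 L.
(b) Mass of solution: 99.3 L × 1000 mL/L × 1.12 g/mL = 111,200 g.
(b) Available chlorine delivered: 111,200 g × 0.114 = 12,680 g as Cl₂.
(b) Concentration rise: 12,680 g / 635,000 L = 19.97 mg/L = 19.97 ppm.

(a) 8.56 kg; (b) 19.97 ppm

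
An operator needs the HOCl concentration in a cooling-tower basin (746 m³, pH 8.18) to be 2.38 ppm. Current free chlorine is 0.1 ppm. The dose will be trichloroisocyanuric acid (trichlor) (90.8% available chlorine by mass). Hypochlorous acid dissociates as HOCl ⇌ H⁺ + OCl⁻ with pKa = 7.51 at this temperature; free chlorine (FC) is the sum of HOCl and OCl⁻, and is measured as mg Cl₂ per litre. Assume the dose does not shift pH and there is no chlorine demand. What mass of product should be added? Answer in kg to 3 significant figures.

11.0 kg

Volume: 746 m³ = 746,000 L.
[OCl⁻]/[HOCl] = 10^(pH − pKa) = 10^(8.18 − 7.51) = 4.677; fraction as HOCl = 1/(1 + 4.677) = 0.1761.
Free chlorine required for 2.38 ppm HOCl: 2.38 / 0.1761 = 13.51 ppm.
FC to add: 13.51 − 0.1 = 13.41 mg/L as Cl₂.
Cl₂ equivalent: 13.41 mg/L × 746,000 L = 10,010 g.
Product at 90.8% available Cl: 10,010 / 0.908 = 11,020 g.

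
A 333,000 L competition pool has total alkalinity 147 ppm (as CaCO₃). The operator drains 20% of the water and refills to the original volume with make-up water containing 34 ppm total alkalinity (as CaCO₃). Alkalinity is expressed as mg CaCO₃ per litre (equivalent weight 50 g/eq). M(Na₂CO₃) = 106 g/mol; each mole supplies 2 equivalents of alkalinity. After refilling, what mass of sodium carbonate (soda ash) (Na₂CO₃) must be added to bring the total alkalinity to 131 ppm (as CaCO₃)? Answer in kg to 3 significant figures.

2.33 kg

After draining 20% and refilling: 147 × 0.80 + 34 × 0.20 = 124.4 ppm.
Deficit to target: 131 − 124.4 = 6.6 mg/L.
As CaCO₃: 6.6 mg/L × 333,000 L = 2198 g; ÷ 50 g/eq ÷ 2 = 21.98 mol Na₂CO₃.
Mass: 21.98 × 106 = 2330 g.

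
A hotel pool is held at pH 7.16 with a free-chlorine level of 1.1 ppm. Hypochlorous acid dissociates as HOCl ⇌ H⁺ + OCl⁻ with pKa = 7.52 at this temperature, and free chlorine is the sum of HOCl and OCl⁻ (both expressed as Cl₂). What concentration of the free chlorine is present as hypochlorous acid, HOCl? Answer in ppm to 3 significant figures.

0.766 ppm

[OCl⁻]/[HOCl] = 10^(pH − pKa) = 10^(7.16 − 7.52) = 10^-0.36 = 0.4365.
Fraction as HOCl = 1 / (1 + 0.4365) = 0.6961.
HOCl = 0.6961 × 1.1 ppm = 0.7657 ppm.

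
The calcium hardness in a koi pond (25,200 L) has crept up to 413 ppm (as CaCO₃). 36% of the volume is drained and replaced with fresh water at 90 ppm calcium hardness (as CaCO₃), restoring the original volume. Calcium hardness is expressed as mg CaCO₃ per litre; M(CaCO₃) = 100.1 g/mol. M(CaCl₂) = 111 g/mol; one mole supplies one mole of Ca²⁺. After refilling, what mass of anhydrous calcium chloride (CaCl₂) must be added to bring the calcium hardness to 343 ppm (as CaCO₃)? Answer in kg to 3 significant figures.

After draining 36% and refilling: 413 × 0.64 + 90 × 0.36 = 296.72 ppm.
Deficit to target: 343 − 296.72 = 46.28 mg/L.
As CaCO₃: 46.28 mg/L × 25,200 L = 1166 g; ÷ 100.1 = 11.65 mol Ca²⁺.
Mass: 11.65 × 111 = 1293 g.

1.29 kg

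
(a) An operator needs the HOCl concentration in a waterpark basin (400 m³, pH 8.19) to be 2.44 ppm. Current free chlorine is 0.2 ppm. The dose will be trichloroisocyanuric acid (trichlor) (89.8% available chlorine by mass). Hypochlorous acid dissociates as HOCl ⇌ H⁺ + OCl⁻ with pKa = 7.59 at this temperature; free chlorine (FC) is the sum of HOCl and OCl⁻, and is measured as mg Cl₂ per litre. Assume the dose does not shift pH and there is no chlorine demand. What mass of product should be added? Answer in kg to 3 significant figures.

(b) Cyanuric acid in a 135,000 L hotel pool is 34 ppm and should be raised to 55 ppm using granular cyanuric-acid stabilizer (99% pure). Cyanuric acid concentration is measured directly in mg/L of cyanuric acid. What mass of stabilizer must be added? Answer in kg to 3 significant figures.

(a) 5.32 kg; (b) 2.86 kg

(a) Volume: 400 m³ = 400,000 L.
(a) [OCl⁻]/[HOCl] = 10^(pH − pKa) = 10^(8.19 − 7.59) = 3.981; fraction as HOCl = 1/(1 + 3.981) = 0.2008.
(a) Free chlorine required for 2.44 ppm HOCl: 2.44 / 0.2008 = 12.15 ppm.
(a) FC to add: 12.15 − 0.2 = 11.95 mg/L as Cl₂.
(a) Cl₂ equivalent: 11.95 mg/L × 400,000 L = 4782 g.
(a) Product at 89.8% available Cl: 4782 / 0.898 = 5325 g.

(b) CYA to add: (55 − 34) = 21 mg/L × 135,000 L = 2835 g cyanuric acid.
(b) At 99% purity: 2835 / 0.99 = 2864 g product.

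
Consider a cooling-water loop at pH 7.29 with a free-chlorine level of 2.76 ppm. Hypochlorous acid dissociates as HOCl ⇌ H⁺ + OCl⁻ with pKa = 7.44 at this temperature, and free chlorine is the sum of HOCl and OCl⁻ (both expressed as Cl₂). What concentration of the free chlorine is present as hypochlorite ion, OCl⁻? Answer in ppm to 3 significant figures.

[OCl⁻]/[HOCl] = 10^(pH − pKa) = 10^(7.29 − 7.44) = 10^-0.15 = 0.7079.
Fraction as HOCl = 1 / (1 + 0.7079) = 0.5855.
OCl⁻ = (1 − 0.5855) × 2.76 ppm = 1.144 ppm.

1.14 ppm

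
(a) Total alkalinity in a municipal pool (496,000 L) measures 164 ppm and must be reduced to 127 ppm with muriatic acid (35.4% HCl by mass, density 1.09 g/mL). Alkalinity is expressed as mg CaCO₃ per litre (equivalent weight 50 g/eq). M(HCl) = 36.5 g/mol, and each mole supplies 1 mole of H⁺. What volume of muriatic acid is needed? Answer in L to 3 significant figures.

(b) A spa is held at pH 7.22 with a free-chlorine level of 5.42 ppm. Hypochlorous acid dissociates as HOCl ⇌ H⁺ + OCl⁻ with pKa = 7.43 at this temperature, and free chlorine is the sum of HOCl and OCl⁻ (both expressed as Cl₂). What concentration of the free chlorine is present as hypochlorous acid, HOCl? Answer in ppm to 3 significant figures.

(a) 34.7 L; (b) 3.35 ppm

(a) Alkalinity to neutralize: (164 − 127) = 37 mg/L as CaCO₃ × 496,000 L = 18,350 g as CaCO₃.
(a) Equivalents of H⁺ required: 18,350 ÷ 50 g/eq = 367 eq = 367 mol HCl.
(a) Mass of HCl: 367 × 36.5 = 13,400 g.
(a) Mass of 35.4% solution: 13,400 / 0.354 = 37,840 g.
(a) Volume: 37,840 g ÷ 1.09 g/mL = 34,720 mL.

(b) [OCl⁻]/[HOCl] = 10^(pH − pKa) = 10^(7.22 − 7.43) = 10^-0.21 = 0.6166.
(b) Fraction as HOCl = 1 / (1 + 0.6166) = 0.6186.
(b) HOCl = 0.6186 × 5.42 ppm = 3.353 ppm.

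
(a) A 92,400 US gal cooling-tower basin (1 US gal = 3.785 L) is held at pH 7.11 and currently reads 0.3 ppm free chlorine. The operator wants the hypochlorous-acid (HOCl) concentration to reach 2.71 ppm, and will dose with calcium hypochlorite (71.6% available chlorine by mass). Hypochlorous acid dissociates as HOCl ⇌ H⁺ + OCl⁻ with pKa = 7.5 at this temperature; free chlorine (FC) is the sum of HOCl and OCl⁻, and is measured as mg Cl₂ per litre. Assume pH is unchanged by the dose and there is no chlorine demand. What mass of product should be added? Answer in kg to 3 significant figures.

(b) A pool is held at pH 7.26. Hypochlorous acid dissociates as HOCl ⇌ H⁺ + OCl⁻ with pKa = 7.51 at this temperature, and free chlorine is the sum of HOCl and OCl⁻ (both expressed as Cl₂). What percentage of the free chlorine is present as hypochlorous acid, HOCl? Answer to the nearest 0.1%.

(a) 1.72 kg; (b) 64.0%

(a) Volume: 92,400 US gal × 3.785 L/gal = 349,734 L.
(a) [OCl⁻]/[HOCl] = 10^(pH − pKa) = 10^(7.11 − 7.5) = 0.4074; fraction as HOCl = 1/(1 + 0.4074) = 0.7105.
(a) Free chlorine required for 2.71 ppm HOCl: 2.71 / 0.7105 = 3.814 ppm.
(a) FC to add: 3.814 − 0.3 = 3.514 mg/L as Cl₂.
(a) Cl₂ equivalent: 3.514 mg/L × 349,734 L = 1229 g.
(a) Product at 71.6% available Cl: 1229 / 0.716 = 1716 g.

(b) [OCl⁻]/[HOCl] = 10^(pH − pKa) = 10^(7.26 − 7.51) = 10^-0.25 = 0.5623.
(b) Fraction as HOCl = 1 / (1 + 0.5623) = 0.6401.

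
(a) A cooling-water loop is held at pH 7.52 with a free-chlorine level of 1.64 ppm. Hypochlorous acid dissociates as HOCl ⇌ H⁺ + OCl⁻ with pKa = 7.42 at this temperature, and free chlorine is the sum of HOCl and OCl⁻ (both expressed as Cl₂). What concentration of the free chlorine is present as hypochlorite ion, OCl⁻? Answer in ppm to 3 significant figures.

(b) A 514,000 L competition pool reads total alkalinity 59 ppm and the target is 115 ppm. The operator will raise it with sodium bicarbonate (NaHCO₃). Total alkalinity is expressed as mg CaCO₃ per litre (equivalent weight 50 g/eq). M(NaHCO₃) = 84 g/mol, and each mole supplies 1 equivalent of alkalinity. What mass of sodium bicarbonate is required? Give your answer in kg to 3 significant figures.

(a) [OCl⁻]/[HOCl] = 10^(pH − pKa) = 10^(7.52 − 7.42) = 10^0.10 = 1.259.
(a) Fraction as HOCl = 1 / (1 + 1.259) = 0.4427.
(a) OCl⁻ = (1 − 0.4427) × 1.64 ppm = 0.914 ppm.

(b) Alkalinity to add: (115 − 59) = 56 mg/L as CaCO₃ × 514,000 L = 28,780 g as CaCO₃.
(b) Equivalents: 28,780 g ÷ 50 g/eq = 575.7 eq.
(b) NaHCO₃ supplies 1 eq per mole → 575.7 mol.
(b) Mass: 575.7 mol × 84 g/mol = 48,360 g.

(a) 0.914 ppm; (b) 48.4 kg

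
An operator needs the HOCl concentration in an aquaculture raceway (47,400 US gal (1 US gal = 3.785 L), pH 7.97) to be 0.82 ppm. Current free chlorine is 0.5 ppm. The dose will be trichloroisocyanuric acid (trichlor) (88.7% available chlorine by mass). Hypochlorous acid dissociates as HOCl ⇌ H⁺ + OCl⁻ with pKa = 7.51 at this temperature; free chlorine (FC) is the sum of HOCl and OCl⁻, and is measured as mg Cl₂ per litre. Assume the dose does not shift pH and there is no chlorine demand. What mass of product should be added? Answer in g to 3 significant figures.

543 g

Volume: 47,400 US gal × 3.785 L/gal = 179,409 L.
[OCl⁻]/[HOCl] = 10^(pH − pKa) = 10^(7.97 − 7.51) = 2.884; fraction as HOCl = 1/(1 + 2.884) = 0.2575.
Free chlorine required for 0.82 ppm HOCl: 0.82 / 0.2575 = 3.185 ppm.
FC to add: 3.185 − 0.5 = 2.685 mg/L as Cl₂.
Cl₂ equivalent: 2.685 mg/L × 179,409 L = 481.7 g.
Product at 88.7% available Cl: 481.7 / 0.887 = 543.1 g.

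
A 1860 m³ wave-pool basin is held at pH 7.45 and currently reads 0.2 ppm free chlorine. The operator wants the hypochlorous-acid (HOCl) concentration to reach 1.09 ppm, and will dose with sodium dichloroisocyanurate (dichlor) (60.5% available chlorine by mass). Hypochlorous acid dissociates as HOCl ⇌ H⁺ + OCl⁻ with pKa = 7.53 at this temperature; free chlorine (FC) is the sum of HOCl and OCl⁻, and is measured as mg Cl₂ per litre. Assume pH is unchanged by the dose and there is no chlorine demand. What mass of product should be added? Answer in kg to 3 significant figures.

5.52 kg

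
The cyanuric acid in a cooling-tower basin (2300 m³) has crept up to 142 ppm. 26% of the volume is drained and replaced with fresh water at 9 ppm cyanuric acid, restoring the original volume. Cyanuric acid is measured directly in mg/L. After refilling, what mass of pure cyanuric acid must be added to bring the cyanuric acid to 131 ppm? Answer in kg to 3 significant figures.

Volume: 2300 m³ = 2,300,000 L.
After draining 26% and refilling: 142 × 0.74 + 9 × 0.26 = 107.42 ppm.
Deficit to target: 131 − 107.42 = 23.58 mg/L.
Mass: 23.58 mg/L × 2,300,000 L = 54,230 g cyanuric acid.

54.2 kg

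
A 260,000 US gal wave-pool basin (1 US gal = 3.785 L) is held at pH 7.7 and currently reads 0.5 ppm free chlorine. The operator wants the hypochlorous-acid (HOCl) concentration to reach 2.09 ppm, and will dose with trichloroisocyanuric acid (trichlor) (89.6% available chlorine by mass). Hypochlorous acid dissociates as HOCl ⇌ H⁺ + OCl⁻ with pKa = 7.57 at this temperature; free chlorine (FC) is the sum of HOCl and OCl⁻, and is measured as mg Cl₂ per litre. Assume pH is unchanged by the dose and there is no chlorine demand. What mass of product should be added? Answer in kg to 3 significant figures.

Volume: 260,000 US gal × 3.785 L/gal = 984,100 L.
[OCl⁻]/[HOCl] = 10^(pH − pKa) = 10^(7.7 − 7.57) = 1.349; fraction as HOCl = 1/(1 + 1.349) = 0.4257.
Free chlorine required for 2.09 ppm HOCl: 2.09 / 0.4257 = 4.909 ppm.
FC to add: 4.909 − 0.5 = 4.409 mg/L as Cl₂.
Cl₂ equivalent: 4.409 mg/L × 984,100 L = 4339 g.
Product at 89.6% available Cl: 4339 / 0.896 = 4843 g.

4.84 kg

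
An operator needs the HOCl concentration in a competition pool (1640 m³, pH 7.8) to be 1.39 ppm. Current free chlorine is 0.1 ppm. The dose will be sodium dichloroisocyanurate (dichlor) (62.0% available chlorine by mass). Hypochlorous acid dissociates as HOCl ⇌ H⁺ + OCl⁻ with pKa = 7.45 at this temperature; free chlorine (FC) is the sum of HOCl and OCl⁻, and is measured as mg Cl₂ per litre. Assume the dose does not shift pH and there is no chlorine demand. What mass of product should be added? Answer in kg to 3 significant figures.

11.6 kg

Volume: 1640 m³ = 1,640,000 L.
[OCl⁻]/[HOCl] = 10^(pH − pKa) = 10^(7.8 − 7.45) = 2.239; fraction as HOCl = 1/(1 + 2.239) = 0.3088.
Free chlorine required for 1.39 ppm HOCl: 1.39 / 0.3088 = 4.502 ppm.
FC to add: 4.502 − 0.1 = 4.402 mg/L as Cl₂.
Cl₂ equivalent: 4.402 mg/L × 1,640,000 L = 7219 g.
Product at 62.0% available Cl: 7219 / 0.62 = 11,640 g.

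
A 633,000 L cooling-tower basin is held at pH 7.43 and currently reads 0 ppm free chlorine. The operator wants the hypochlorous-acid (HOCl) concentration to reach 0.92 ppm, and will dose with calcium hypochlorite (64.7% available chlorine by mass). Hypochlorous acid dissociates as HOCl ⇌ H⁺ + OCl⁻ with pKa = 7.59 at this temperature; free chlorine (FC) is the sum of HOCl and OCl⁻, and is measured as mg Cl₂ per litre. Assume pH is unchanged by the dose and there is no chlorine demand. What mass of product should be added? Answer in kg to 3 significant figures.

[OCl⁻]/[HOCl] = 10^(pH − pKa) = 10^(7.43 − 7.59) = 0.6918; fraction as HOCl = 1/(1 + 0.6918) = 0.5911.
Free chlorine required for 0.92 ppm HOCl: 0.92 / 0.5911 = 1.556 ppm.
FC to add: 1.556 − 0 = 1.556 mg/L as Cl₂.
Cl₂ equivalent: 1.556 mg/L × 633,000 L = 985.3 g.
Product at 64.7% available Cl: 985.3 / 0.647 = 1523 g.

1.52 kg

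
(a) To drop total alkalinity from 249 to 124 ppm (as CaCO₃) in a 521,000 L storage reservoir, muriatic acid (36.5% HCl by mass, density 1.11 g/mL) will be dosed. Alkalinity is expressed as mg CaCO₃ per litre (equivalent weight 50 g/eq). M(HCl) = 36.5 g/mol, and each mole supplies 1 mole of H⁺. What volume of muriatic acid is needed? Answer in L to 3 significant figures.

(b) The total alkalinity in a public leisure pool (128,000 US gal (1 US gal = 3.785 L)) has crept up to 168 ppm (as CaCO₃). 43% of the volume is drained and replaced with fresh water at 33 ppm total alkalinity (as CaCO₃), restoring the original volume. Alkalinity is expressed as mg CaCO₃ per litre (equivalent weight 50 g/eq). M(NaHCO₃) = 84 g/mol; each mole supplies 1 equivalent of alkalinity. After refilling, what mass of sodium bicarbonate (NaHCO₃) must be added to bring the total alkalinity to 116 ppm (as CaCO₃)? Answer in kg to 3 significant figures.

(a) 117 L; (b) 4.92 kg

(a) Alkalinity to neutralize: (249 − 124) = 125 mg/L as CaCO₃ × 521,000 L = 65,120 g as CaCO₃.
(a) Equivalents of H⁺ required: 65,120 ÷ 50 g/eq = 1302 eq = 1302 mol HCl.
(a) Mass of HCl: 1302 × 36.5 = 47,540 g.
(a) Mass of 36.5% solution: 47,540 / 0.365 = 130,200 g.
(a) Volume: 130,200 g ÷ 1.11 g/mL = 117,300 mL.

(b) Volume: 128,000 US gal × 3.785 L/gal = 484,480 L.
(b) After draining 43% and refilling: 168 × 0.57 + 33 × 0.43 = 109.95 ppm.
(b) Deficit to target: 116 − 109.95 = 6.05 mg/L.
(b) As CaCO₃: 6.05 mg/L × 484,480 L = 2931 g; ÷ 50 g/eq ÷ 1 = 58.62 mol NaHCO₃.
(b) Mass: 58.62 × 84 = 4924 g.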